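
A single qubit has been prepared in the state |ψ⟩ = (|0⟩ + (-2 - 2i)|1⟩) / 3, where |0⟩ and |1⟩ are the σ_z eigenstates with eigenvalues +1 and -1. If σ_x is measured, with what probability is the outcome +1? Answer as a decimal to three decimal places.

|+x⟩ = (|0⟩ + |1⟩)/√2, so ⟨+x|ψ⟩ = (-1 - 2i) / (√2·3).
P = |-1 - 2i|² / 18 = 5/18.

0.278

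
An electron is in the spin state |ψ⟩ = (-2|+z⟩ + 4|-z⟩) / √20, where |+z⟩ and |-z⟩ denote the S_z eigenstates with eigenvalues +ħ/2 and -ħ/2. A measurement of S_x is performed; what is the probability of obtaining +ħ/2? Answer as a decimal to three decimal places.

0.100

|+x⟩ = (|+z⟩ + |-z⟩)/√2, so ⟨+x|ψ⟩ = (2) / (√2·√20).
P = |2|² / 40 = 4/40.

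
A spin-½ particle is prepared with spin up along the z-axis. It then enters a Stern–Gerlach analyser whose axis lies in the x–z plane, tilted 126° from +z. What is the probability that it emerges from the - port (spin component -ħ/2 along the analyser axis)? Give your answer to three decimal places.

0.794

For spin-½, the probability of finding spin-up along an axis at angle θ to the initial spin direction is cos²(θ/2); spin-down is sin²(θ/2).
θ = 126°, so P = sin²(63°) ≈ 0.794.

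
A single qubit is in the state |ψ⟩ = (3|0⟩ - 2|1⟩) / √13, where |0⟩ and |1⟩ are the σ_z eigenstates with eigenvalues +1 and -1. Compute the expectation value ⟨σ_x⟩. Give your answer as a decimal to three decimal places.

⟨σ_x⟩ = 2 Re(a* b)/(|a|²+|b|²) with a = 3, b = -2.
a* b = -6, so ⟨σ_x⟩ = -12/13.

-0.923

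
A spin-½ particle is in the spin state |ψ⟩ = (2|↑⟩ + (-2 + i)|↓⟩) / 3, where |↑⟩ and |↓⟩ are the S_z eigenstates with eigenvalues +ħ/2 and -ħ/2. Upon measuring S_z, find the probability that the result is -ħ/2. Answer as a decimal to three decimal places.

0.556

The -ħ/2 outcome corresponds to |↓⟩. Its amplitude in |ψ⟩ is (-2 + i)/3.
P = |-2 + i|² / 9 = 5/9.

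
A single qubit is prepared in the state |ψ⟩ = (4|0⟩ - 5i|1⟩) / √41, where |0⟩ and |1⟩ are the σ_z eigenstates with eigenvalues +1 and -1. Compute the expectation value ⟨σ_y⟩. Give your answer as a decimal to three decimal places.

⟨σ_y⟩ = 2 Im(a* b)/(|a|²+|b|²) with a = 4, b = -5i.
a* b = -20i, so ⟨σ_y⟩ = -40/41.

-0.976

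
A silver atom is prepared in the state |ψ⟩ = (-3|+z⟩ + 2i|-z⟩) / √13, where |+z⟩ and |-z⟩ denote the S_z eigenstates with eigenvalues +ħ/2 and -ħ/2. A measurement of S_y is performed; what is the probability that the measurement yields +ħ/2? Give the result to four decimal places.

|+y⟩ = (|+z⟩ + i|-z⟩)/√2, so ⟨+y|ψ⟩ = (-1) / (√2·√13).
P = |-1|² / 26 = 1/26.

0.0385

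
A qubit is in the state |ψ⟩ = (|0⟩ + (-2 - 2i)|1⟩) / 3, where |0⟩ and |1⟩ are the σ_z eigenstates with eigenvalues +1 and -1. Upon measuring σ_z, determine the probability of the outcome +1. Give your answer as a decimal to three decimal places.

0.111

The +1 outcome corresponds to |0⟩. Its amplitude in |ψ⟩ is 1/3.
P = |1|² / 9 = 1/9.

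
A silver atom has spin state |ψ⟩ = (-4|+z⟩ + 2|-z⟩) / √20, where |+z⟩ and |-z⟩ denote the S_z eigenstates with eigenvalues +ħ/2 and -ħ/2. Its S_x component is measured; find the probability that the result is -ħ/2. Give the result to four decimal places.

|-x⟩ = (|+z⟩ - |-z⟩)/√2, so ⟨-x|ψ⟩ = (-6) / (√2·√20).
P = |-6|² / 40 = 36/40.

0.9000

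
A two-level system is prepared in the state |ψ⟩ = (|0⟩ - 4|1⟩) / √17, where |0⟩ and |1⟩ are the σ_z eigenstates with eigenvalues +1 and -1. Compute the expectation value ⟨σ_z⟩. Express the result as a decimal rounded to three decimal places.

⟨σ_z⟩ = |a|² - |b|² divided by |a|²+|b|², with a, b the |0⟩, |1⟩ amplitudes.
= (1 - 16)/17 = -15/17.

-0.882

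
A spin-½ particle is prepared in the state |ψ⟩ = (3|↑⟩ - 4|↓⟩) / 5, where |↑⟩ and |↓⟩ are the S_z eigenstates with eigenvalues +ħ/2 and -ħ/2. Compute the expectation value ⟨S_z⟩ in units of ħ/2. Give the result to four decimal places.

-0.2800

⟨σ_z⟩ = |a|² - |b|² divided by |a|²+|b|², with a, b the |↑⟩, |↓⟩ amplitudes.
= (9 - 16)/25 = -7/25.
⟨S_z⟩ = (ħ/2)·⟨σ_z⟩.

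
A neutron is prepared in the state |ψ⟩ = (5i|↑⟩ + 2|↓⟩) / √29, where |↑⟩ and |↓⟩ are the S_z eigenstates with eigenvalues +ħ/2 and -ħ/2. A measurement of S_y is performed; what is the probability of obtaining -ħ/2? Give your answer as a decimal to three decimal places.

0.845

|-y⟩ = (|↑⟩ - i|↓⟩)/√2, so ⟨-y|ψ⟩ = (7i) / (√2·√29).
P = |7i|² / 58 = 49/58.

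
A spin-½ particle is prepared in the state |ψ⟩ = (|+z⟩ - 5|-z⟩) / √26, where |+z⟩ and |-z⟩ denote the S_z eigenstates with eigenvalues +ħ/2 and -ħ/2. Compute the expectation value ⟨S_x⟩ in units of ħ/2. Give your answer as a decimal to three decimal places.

⟨σ_x⟩ = 2 Re(a* b)/(|a|²+|b|²) with a = 1, b = -5.
a* b = -5, so ⟨σ_x⟩ = -10/26.
⟨S_x⟩ = (ħ/2)·⟨σ_x⟩.

-0.385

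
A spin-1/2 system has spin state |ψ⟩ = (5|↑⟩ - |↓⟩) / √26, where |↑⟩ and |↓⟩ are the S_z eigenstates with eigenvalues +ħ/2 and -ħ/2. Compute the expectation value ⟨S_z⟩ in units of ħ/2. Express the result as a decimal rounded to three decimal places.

0.923

⟨σ_z⟩ = |a|² - |b|² divided by |a|²+|b|², with a, b the |↑⟩, |↓⟩ amplitudes.
= (25 - 1)/26 = 24/26.
⟨S_z⟩ = (ħ/2)·⟨σ_z⟩.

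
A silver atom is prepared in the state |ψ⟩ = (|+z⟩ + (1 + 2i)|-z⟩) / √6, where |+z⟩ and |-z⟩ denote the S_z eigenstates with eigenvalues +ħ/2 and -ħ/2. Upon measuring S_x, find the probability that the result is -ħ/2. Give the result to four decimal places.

|-x⟩ = (|+z⟩ - |-z⟩)/√2, so ⟨-x|ψ⟩ = (-2i) / (√2·√6).
P = |-2i|² / 12 = 4/12.

0.3333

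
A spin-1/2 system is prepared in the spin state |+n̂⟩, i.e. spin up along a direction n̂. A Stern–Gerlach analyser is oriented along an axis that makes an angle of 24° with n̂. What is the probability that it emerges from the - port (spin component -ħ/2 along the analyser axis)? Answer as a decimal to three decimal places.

0.043

For spin-½, the probability of finding spin-up along an axis at angle θ to the initial spin direction is cos²(θ/2); spin-down is sin²(θ/2).
θ = 24°, so P = sin²(12°) ≈ 0.043.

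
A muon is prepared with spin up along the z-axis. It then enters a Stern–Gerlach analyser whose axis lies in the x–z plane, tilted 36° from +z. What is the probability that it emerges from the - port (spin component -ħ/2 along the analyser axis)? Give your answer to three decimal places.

For spin-½, the probability of finding spin-up along an axis at angle θ to the initial spin direction is cos²(θ/2); spin-down is sin²(θ/2).
θ = 36°, so P = sin²(18°) ≈ 0.095.

0.095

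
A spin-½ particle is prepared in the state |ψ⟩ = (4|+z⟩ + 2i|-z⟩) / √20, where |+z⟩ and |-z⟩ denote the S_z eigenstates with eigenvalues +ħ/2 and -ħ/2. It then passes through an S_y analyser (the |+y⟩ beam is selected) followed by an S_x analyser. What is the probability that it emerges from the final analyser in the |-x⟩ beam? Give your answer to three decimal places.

0.450

First analyser (S_y): P(|+y⟩) = |⟨+y|ψ⟩|² = 36/40.
After stage 1 the state is |+y⟩; P(|-x⟩) = |⟨-x|+y⟩|² = 1/2.
Joint probability = 36/40 × 1/2 = 0.450.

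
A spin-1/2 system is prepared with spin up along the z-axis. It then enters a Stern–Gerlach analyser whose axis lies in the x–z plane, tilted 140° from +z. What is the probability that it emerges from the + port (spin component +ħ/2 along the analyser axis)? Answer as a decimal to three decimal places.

For spin-½, the probability of finding spin-up along an axis at angle θ to the initial spin direction is cos²(θ/2); spin-down is sin²(θ/2).
θ = 140°, so P = cos²(70°) ≈ 0.117.

0.117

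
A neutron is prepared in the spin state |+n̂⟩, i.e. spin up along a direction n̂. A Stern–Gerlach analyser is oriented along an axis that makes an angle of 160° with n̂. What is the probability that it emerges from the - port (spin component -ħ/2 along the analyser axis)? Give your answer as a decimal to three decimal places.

0.970

For spin-½, the probability of finding spin-up along an axis at angle θ to the initial spin direction is cos²(θ/2); spin-down is sin²(θ/2).
θ = 160°, so P = sin²(80°) ≈ 0.970.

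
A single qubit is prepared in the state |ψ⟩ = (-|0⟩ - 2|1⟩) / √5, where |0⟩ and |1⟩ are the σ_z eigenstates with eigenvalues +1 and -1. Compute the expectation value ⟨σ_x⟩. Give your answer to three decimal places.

0.800

⟨σ_x⟩ = 2 Re(a* b)/(|a|²+|b|²) with a = -1, b = -2.
a* b = 2, so ⟨σ_x⟩ = 4/5.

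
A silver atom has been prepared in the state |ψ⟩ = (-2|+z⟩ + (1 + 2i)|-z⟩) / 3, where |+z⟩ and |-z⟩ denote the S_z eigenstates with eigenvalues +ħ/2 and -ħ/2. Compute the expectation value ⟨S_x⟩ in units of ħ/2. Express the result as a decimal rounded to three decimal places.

⟨σ_x⟩ = 2 Re(a* b)/(|a|²+|b|²) with a = -2, b = (1 + 2i).
a* b = (-2 - 4i), so ⟨σ_x⟩ = -4/9.
⟨S_x⟩ = (ħ/2)·⟨σ_x⟩.

-0.444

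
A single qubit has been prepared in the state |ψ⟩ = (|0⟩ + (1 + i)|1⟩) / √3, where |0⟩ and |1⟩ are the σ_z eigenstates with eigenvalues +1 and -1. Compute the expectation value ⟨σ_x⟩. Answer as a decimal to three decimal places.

⟨σ_x⟩ = 2 Re(a* b)/(|a|²+|b|²) with a = 1, b = (1 + i).
a* b = (1 + i), so ⟨σ_x⟩ = 2/3.

0.667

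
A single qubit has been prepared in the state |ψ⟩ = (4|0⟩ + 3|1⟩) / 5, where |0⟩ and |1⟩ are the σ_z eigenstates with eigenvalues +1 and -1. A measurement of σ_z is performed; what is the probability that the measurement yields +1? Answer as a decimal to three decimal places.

The +1 outcome corresponds to |0⟩. Its amplitude in |ψ⟩ is 4/5.
P = |4|² / 25 = 16/25.

0.640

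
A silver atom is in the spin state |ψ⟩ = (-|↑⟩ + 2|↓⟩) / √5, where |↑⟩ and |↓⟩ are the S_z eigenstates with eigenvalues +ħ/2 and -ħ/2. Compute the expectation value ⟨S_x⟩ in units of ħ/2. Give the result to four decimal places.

-0.8000

⟨σ_x⟩ = 2 Re(a* b)/(|a|²+|b|²) with a = -1, b = 2.
a* b = -2, so ⟨σ_x⟩ = -4/5.
⟨S_x⟩ = (ħ/2)·⟨σ_x⟩.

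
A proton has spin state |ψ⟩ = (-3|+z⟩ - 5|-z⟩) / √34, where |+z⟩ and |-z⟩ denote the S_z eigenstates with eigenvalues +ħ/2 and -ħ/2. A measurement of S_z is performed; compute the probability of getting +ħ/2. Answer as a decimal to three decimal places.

0.265

The +ħ/2 outcome corresponds to |+z⟩. Its amplitude in |ψ⟩ is -3/√34.
P = |-3|² / 34 = 9/34.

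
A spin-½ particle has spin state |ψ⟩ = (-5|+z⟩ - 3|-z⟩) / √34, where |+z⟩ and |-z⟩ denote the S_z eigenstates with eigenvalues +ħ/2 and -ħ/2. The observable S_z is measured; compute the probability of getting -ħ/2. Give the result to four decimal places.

The -ħ/2 outcome corresponds to |-z⟩. Its amplitude in |ψ⟩ is -3/√34.
P = |-3|² / 34 = 9/34.

0.2647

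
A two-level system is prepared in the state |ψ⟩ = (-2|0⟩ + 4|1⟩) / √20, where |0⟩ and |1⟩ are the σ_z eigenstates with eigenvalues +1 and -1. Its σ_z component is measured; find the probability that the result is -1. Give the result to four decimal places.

0.8000

The -1 outcome corresponds to |1⟩. Its amplitude in |ψ⟩ is 4/√20.
P = |4|² / 20 = 16/20.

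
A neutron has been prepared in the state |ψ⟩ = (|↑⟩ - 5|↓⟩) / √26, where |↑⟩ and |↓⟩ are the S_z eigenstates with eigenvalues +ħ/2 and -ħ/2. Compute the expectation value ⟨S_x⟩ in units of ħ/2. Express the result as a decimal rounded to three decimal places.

-0.385

⟨σ_x⟩ = 2 Re(a* b)/(|a|²+|b|²) with a = 1, b = -5.
a* b = -5, so ⟨σ_x⟩ = -10/26.
⟨S_x⟩ = (ħ/2)·⟨σ_x⟩.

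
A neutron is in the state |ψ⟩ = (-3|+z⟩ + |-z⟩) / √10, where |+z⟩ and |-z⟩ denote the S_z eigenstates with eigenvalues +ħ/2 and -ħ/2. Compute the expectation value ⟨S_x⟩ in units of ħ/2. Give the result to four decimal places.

⟨σ_x⟩ = 2 Re(a* b)/(|a|²+|b|²) with a = -3, b = 1.
a* b = -3, so ⟨σ_x⟩ = -6/10.
⟨S_x⟩ = (ħ/2)·⟨σ_x⟩.

-0.6000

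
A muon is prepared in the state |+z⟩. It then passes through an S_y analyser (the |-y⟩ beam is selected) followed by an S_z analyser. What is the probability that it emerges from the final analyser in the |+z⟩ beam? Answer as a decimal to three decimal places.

0.250

First analyser (S_y): from |+z⟩, P(|-y⟩) = 1/2.
After stage 1 the state is |-y⟩; P(|+z⟩) = |⟨+z|-y⟩|² = 1/2.
Joint probability = 1/2 × 1/2 = 0.250.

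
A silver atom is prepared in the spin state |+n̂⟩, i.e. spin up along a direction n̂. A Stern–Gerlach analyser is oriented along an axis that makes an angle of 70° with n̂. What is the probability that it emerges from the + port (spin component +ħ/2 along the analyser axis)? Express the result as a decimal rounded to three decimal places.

For spin-½, the probability of finding spin-up along an axis at angle θ to the initial spin direction is cos²(θ/2); spin-down is sin²(θ/2).
θ = 70°, so P = cos²(35°) ≈ 0.671.

0.671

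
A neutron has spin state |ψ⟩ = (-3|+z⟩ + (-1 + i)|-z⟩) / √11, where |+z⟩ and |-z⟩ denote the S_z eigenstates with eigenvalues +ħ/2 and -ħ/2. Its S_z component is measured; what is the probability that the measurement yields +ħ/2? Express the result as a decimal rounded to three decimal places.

0.818

The +ħ/2 outcome corresponds to |+z⟩. Its amplitude in |ψ⟩ is -3/√11.
P = |-3|² / 11 = 9/11.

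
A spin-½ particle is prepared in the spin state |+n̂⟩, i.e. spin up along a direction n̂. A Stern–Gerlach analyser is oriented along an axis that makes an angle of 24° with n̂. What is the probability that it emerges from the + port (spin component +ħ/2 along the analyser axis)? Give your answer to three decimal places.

0.957

For spin-½, the probability of finding spin-up along an axis at angle θ to the initial spin direction is cos²(θ/2); spin-down is sin²(θ/2).
θ = 24°, so P = cos²(12°) ≈ 0.957.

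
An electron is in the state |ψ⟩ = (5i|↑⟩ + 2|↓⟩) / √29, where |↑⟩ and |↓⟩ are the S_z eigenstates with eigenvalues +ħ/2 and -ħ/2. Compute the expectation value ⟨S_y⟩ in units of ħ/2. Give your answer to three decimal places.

-0.690

⟨σ_y⟩ = 2 Im(a* b)/(|a|²+|b|²) with a = 5i, b = 2.
a* b = -10i, so ⟨σ_y⟩ = -20/29.
⟨S_y⟩ = (ħ/2)·⟨σ_y⟩.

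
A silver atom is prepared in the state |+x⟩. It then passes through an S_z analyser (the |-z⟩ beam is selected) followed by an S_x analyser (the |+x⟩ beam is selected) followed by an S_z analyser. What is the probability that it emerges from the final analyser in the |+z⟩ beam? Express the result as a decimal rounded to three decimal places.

First analyser (S_z): from |+x⟩, P(|-z⟩) = 1/2.
After stage 1 the state is |-z⟩; P(|+x⟩) = |⟨+x|-z⟩|² = 1/2.
After stage 2 the state is |+x⟩; P(|+z⟩) = |⟨+z|+x⟩|² = 1/2.
Joint probability = 1/2 × 1/2 × 1/2 = 0.125.

0.125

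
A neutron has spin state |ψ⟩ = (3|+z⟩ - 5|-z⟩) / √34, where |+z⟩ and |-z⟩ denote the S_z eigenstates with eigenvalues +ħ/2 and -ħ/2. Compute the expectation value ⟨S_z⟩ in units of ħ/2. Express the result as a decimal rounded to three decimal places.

⟨σ_z⟩ = |a|² - |b|² divided by |a|²+|b|², with a, b the |+z⟩, |-z⟩ amplitudes.
= (9 - 25)/34 = -16/34.
⟨S_z⟩ = (ħ/2)·⟨σ_z⟩.

-0.471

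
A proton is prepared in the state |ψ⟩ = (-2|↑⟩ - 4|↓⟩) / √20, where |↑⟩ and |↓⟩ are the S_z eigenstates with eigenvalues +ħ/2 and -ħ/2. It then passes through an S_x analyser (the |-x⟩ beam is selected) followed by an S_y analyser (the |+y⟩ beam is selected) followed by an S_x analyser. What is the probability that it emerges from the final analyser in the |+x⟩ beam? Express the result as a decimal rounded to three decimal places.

First analyser (S_x): P(|-x⟩) = |⟨-x|ψ⟩|² = 4/40.
After stage 1 the state is |-x⟩; P(|+y⟩) = |⟨+y|-x⟩|² = 1/2.
After stage 2 the state is |+y⟩; P(|+x⟩) = |⟨+x|+y⟩|² = 1/2.
Joint probability = 4/40 × 1/2 × 1/2 = 0.025.

0.025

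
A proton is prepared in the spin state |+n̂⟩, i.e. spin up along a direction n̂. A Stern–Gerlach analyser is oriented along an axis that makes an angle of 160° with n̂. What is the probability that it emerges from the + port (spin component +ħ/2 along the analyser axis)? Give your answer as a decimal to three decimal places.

For spin-½, the probability of finding spin-up along an axis at angle θ to the initial spin direction is cos²(θ/2); spin-down is sin²(θ/2).
θ = 160°, so P = cos²(80°) ≈ 0.030.

0.030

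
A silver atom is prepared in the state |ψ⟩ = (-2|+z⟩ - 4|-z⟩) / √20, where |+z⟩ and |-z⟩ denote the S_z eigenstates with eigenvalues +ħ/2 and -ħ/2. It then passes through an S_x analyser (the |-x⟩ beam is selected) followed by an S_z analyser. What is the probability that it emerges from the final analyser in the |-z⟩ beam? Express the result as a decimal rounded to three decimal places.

First analyser (S_x): P(|-x⟩) = |⟨-x|ψ⟩|² = 4/40.
After stage 1 the state is |-x⟩; P(|-z⟩) = |⟨-z|-x⟩|² = 1/2.
Joint probability = 4/40 × 1/2 = 0.050.

0.050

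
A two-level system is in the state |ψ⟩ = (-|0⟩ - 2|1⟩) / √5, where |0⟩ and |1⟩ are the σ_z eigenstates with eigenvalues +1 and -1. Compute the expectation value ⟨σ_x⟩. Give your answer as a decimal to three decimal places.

0.800

⟨σ_x⟩ = 2 Re(a* b)/(|a|²+|b|²) with a = -1, b = -2.
a* b = 2, so ⟨σ_x⟩ = 4/5.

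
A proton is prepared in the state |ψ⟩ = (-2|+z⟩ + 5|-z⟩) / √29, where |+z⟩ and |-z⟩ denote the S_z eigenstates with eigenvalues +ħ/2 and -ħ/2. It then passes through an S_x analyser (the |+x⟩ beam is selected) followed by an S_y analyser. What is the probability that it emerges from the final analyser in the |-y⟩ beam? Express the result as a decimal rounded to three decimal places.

First analyser (S_x): P(|+x⟩) = |⟨+x|ψ⟩|² = 9/58.
After stage 1 the state is |+x⟩; P(|-y⟩) = |⟨-y|+x⟩|² = 1/2.
Joint probability = 9/58 × 1/2 = 0.078.

0.078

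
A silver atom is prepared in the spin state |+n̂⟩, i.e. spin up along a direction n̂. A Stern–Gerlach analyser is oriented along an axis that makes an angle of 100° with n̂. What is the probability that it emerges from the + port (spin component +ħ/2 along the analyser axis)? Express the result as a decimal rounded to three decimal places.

For spin-½, the probability of finding spin-up along an axis at angle θ to the initial spin direction is cos²(θ/2); spin-down is sin²(θ/2).
θ = 100°, so P = cos²(50°) ≈ 0.413.

0.413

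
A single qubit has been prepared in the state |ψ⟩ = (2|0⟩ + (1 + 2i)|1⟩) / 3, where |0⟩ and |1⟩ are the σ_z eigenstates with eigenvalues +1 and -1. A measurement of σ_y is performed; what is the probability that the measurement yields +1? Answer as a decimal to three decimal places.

0.944

|+y⟩ = (|0⟩ + i|1⟩)/√2, so ⟨+y|ψ⟩ = (4 - i) / (√2·3).
P = |4 - i|² / 18 = 17/18.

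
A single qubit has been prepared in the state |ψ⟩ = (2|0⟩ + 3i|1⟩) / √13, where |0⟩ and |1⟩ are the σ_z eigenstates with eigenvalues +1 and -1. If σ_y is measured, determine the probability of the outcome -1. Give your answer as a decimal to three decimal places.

0.038

|-y⟩ = (|0⟩ - i|1⟩)/√2, so ⟨-y|ψ⟩ = (-1) / (√2·√13).
P = |-1|² / 26 = 1/26.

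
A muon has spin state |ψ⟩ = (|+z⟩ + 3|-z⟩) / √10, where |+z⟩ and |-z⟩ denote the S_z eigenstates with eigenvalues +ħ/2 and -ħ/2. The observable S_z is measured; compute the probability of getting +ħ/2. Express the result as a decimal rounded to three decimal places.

The +ħ/2 outcome corresponds to |+z⟩. Its amplitude in |ψ⟩ is 1/√10.
P = |1|² / 10 = 1/10.

0.100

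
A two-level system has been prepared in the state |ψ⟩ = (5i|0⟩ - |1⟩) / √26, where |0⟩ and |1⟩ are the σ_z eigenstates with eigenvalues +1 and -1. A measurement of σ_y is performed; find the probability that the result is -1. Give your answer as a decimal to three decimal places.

|-y⟩ = (|0⟩ - i|1⟩)/√2, so ⟨-y|ψ⟩ = (4i) / (√2·√26).
P = |4i|² / 52 = 16/52.

0.308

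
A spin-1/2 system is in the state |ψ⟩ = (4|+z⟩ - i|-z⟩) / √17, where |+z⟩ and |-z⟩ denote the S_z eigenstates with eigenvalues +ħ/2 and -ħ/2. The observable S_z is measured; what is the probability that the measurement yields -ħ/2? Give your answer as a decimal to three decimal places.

0.059

The -ħ/2 outcome corresponds to |-z⟩. Its amplitude in |ψ⟩ is -i/√17.
P = |-i|² / 17 = 1/17.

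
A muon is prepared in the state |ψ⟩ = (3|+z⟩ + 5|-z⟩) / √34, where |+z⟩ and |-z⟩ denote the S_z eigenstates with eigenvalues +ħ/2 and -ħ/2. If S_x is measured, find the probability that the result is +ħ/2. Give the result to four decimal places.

|+x⟩ = (|+z⟩ + |-z⟩)/√2, so ⟨+x|ψ⟩ = (8) / (√2·√34).
P = |8|² / 68 = 64/68.

0.9412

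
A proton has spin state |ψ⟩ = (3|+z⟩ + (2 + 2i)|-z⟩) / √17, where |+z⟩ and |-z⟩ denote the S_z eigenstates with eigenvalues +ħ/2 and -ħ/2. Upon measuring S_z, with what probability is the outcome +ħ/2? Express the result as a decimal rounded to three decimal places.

The +ħ/2 outcome corresponds to |+z⟩. Its amplitude in |ψ⟩ is 3/√17.
P = |3|² / 17 = 9/17.

0.529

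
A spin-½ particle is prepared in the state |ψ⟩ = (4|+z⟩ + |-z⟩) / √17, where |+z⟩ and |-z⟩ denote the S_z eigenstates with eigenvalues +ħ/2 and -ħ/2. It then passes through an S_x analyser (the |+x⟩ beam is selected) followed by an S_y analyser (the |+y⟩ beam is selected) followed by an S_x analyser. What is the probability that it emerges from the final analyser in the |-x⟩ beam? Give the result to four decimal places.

First analyser (S_x): P(|+x⟩) = |⟨+x|ψ⟩|² = 25/34.
After stage 1 the state is |+x⟩; P(|+y⟩) = |⟨+y|+x⟩|² = 1/2.
After stage 2 the state is |+y⟩; P(|-x⟩) = |⟨-x|+y⟩|² = 1/2.
Joint probability = 25/34 × 1/2 × 1/2 = 0.1838.

0.1838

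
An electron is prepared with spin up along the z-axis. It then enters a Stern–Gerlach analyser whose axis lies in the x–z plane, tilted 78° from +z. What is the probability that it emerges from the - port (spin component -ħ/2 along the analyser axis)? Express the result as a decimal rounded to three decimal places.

For spin-½, the probability of finding spin-up along an axis at angle θ to the initial spin direction is cos²(θ/2); spin-down is sin²(θ/2).
θ = 78°, so P = sin²(39°) ≈ 0.396.

0.396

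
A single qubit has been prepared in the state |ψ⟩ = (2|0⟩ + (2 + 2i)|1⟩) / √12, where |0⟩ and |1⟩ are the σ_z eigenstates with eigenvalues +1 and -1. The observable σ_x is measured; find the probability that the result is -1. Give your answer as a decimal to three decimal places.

|-x⟩ = (|0⟩ - |1⟩)/√2, so ⟨-x|ψ⟩ = (-2i) / (√2·√12).
P = |-2i|² / 24 = 4/24.

0.167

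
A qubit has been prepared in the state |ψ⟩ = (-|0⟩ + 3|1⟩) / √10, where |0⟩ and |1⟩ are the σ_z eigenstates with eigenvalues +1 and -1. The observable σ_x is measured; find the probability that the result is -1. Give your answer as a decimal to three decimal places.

0.800

|-x⟩ = (|0⟩ - |1⟩)/√2, so ⟨-x|ψ⟩ = (-4) / (√2·√10).
P = |-4|² / 20 = 16/20.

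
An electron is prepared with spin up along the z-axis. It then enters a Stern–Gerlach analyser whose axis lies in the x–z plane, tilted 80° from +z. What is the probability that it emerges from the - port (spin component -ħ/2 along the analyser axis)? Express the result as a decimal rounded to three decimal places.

For spin-½, the probability of finding spin-up along an axis at angle θ to the initial spin direction is cos²(θ/2); spin-down is sin²(θ/2).
θ = 80°, so P = sin²(40°) ≈ 0.413.

0.413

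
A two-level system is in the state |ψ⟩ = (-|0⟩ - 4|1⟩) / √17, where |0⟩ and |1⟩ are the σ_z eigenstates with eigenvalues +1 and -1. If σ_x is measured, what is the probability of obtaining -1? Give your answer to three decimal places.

0.265

|-x⟩ = (|0⟩ - |1⟩)/√2, so ⟨-x|ψ⟩ = (3) / (√2·√17).
P = |3|² / 34 = 9/34.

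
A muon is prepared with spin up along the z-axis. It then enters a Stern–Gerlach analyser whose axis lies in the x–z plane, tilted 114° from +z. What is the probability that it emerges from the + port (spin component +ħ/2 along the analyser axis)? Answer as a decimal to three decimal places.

For spin-½, the probability of finding spin-up along an axis at angle θ to the initial spin direction is cos²(θ/2); spin-down is sin²(θ/2).
θ = 114°, so P = cos²(57°) ≈ 0.297.

0.297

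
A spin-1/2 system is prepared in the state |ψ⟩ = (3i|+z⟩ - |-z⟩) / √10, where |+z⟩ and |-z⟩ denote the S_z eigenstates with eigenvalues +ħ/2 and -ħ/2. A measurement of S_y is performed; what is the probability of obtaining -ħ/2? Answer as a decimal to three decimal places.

|-y⟩ = (|+z⟩ - i|-z⟩)/√2, so ⟨-y|ψ⟩ = (2i) / (√2·√10).
P = |2i|² / 20 = 4/20.

0.200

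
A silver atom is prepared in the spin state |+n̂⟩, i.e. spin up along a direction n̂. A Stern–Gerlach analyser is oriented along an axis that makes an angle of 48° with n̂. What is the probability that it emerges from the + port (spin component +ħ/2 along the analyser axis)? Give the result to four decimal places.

For spin-½, the probability of finding spin-up along an axis at angle θ to the initial spin direction is cos²(θ/2); spin-down is sin²(θ/2).
θ = 48°, so P = cos²(24°) ≈ 0.8346.

0.8346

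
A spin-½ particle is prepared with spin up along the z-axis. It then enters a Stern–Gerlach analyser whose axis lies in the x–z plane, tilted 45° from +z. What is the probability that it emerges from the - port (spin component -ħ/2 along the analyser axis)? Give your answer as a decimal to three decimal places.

0.146

For spin-½, the probability of finding spin-up along an axis at angle θ to the initial spin direction is cos²(θ/2); spin-down is sin²(θ/2).
θ = 45°, so P = sin²(22.5°) ≈ 0.146.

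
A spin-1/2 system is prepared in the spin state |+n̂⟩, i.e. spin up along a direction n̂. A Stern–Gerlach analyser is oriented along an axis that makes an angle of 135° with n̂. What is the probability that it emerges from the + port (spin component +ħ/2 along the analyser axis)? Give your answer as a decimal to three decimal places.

0.146

For spin-½, the probability of finding spin-up along an axis at angle θ to the initial spin direction is cos²(θ/2); spin-down is sin²(θ/2).
θ = 135°, so P = cos²(67.5°) ≈ 0.146.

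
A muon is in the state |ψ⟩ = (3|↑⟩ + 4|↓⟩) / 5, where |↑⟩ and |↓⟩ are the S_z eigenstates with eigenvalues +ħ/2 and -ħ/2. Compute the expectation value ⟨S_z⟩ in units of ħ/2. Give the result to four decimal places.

-0.2800

⟨σ_z⟩ = |a|² - |b|² divided by |a|²+|b|², with a, b the |↑⟩, |↓⟩ amplitudes.
= (9 - 16)/25 = -7/25.
⟨S_z⟩ = (ħ/2)·⟨σ_z⟩.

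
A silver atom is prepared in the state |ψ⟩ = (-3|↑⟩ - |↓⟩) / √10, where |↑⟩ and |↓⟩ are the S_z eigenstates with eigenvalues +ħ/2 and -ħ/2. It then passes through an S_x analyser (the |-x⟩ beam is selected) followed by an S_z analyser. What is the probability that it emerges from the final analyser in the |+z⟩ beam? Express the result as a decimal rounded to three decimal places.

0.100

First analyser (S_x): P(|-x⟩) = |⟨-x|ψ⟩|² = 4/20.
After stage 1 the state is |-x⟩; P(|+z⟩) = |⟨+z|-x⟩|² = 1/2.
Joint probability = 4/20 × 1/2 = 0.100.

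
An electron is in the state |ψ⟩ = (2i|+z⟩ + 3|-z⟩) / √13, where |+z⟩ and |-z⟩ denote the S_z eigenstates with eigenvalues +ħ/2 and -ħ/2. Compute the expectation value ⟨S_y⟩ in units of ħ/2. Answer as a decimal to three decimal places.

⟨σ_y⟩ = 2 Im(a* b)/(|a|²+|b|²) with a = 2i, b = 3.
a* b = -6i, so ⟨σ_y⟩ = -12/13.
⟨S_y⟩ = (ħ/2)·⟨σ_y⟩.

-0.923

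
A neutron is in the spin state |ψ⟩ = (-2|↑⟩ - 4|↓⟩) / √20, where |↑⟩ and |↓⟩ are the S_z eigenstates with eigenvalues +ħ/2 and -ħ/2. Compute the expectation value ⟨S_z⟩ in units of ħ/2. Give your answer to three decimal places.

⟨σ_z⟩ = |a|² - |b|² divided by |a|²+|b|², with a, b the |↑⟩, |↓⟩ amplitudes.
= (4 - 16)/20 = -12/20.
⟨S_z⟩ = (ħ/2)·⟨σ_z⟩.

-0.600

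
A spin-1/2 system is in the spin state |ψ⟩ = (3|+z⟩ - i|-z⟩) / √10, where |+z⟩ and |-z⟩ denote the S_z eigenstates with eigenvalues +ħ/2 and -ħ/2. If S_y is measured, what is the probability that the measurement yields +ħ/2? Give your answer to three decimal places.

|+y⟩ = (|+z⟩ + i|-z⟩)/√2, so ⟨+y|ψ⟩ = (2) / (√2·√10).
P = |2|² / 20 = 4/20.

0.200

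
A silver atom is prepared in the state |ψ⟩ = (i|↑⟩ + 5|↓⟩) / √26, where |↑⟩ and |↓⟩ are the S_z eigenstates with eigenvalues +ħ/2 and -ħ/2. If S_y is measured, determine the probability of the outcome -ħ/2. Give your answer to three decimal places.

|-y⟩ = (|↑⟩ - i|↓⟩)/√2, so ⟨-y|ψ⟩ = (6i) / (√2·√26).
P = |6i|² / 52 = 36/52.

0.692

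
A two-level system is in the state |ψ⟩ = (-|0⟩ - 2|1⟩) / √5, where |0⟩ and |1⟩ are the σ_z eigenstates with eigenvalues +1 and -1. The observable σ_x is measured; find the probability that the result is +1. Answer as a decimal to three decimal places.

|+x⟩ = (|0⟩ + |1⟩)/√2, so ⟨+x|ψ⟩ = (-3) / (√2·√5).
P = |-3|² / 10 = 9/10.

0.900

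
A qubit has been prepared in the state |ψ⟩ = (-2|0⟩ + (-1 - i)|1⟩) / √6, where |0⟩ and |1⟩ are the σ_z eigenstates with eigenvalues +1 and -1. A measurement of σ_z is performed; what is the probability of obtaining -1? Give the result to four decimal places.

0.3333

The -1 outcome corresponds to |1⟩. Its amplitude in |ψ⟩ is (-1 - i)/√6.
P = |-1 - i|² / 6 = 2/6.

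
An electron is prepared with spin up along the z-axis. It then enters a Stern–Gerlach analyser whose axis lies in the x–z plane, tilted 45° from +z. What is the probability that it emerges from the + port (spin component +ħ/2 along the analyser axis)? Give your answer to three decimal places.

For spin-½, the probability of finding spin-up along an axis at angle θ to the initial spin direction is cos²(θ/2); spin-down is sin²(θ/2).
θ = 45°, so P = cos²(22.5°) ≈ 0.854.

0.854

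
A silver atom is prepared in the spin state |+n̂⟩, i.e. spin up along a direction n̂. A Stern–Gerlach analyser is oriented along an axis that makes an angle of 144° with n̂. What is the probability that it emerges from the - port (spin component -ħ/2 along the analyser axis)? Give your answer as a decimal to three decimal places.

For spin-½, the probability of finding spin-up along an axis at angle θ to the initial spin direction is cos²(θ/2); spin-down is sin²(θ/2).
θ = 144°, so P = sin²(72°) ≈ 0.905.

0.905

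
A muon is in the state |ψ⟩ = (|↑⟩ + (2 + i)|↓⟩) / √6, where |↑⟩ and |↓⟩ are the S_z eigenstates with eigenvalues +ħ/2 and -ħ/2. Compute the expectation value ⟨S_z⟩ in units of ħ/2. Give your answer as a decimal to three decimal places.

-0.667

⟨σ_z⟩ = |a|² - |b|² divided by |a|²+|b|², with a, b the |↑⟩, |↓⟩ amplitudes.
= (1 - 5)/6 = -4/6.
⟨S_z⟩ = (ħ/2)·⟨σ_z⟩.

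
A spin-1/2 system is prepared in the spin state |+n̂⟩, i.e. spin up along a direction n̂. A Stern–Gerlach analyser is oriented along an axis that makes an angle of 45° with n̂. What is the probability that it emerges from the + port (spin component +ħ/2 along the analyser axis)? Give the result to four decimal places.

0.8536

For spin-½, the probability of finding spin-up along an axis at angle θ to the initial spin direction is cos²(θ/2); spin-down is sin²(θ/2).
θ = 45°, so P = cos²(22.5°) ≈ 0.8536.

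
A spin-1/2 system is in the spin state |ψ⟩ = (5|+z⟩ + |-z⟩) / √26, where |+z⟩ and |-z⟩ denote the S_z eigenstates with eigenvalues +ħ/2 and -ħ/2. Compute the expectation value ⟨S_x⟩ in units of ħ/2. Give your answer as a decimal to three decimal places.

⟨σ_x⟩ = 2 Re(a* b)/(|a|²+|b|²) with a = 5, b = 1.
a* b = 5, so ⟨σ_x⟩ = 10/26.
⟨S_x⟩ = (ħ/2)·⟨σ_x⟩.

0.385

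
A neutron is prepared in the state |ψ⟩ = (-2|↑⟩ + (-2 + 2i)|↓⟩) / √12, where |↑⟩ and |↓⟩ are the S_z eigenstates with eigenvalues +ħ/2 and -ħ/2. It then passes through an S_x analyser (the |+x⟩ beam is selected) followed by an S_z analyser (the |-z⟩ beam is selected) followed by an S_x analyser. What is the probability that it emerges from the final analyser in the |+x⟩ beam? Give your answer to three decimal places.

0.208

First analyser (S_x): P(|+x⟩) = |⟨+x|ψ⟩|² = 20/24.
After stage 1 the state is |+x⟩; P(|-z⟩) = |⟨-z|+x⟩|² = 1/2.
After stage 2 the state is |-z⟩; P(|+x⟩) = |⟨+x|-z⟩|² = 1/2.
Joint probability = 20/24 × 1/2 × 1/2 = 0.208.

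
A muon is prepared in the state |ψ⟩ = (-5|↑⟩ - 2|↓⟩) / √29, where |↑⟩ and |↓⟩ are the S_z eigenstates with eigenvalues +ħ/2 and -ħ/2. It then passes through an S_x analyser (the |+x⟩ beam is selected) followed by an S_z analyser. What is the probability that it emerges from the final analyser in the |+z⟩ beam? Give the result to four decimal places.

First analyser (S_x): P(|+x⟩) = |⟨+x|ψ⟩|² = 49/58.
After stage 1 the state is |+x⟩; P(|+z⟩) = |⟨+z|+x⟩|² = 1/2.
Joint probability = 49/58 × 1/2 = 0.4224.

0.4224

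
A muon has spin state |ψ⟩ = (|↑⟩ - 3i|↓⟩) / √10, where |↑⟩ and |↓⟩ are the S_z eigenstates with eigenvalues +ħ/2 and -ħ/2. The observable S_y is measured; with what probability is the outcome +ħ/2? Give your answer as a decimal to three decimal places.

|+y⟩ = (|↑⟩ + i|↓⟩)/√2, so ⟨+y|ψ⟩ = (-2) / (√2·√10).
P = |-2|² / 20 = 4/20.

0.200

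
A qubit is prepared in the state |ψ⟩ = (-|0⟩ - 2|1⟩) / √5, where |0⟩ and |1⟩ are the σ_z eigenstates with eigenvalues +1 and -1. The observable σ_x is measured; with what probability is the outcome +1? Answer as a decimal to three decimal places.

|+x⟩ = (|0⟩ + |1⟩)/√2, so ⟨+x|ψ⟩ = (-3) / (√2·√5).
P = |-3|² / 10 = 9/10.

0.900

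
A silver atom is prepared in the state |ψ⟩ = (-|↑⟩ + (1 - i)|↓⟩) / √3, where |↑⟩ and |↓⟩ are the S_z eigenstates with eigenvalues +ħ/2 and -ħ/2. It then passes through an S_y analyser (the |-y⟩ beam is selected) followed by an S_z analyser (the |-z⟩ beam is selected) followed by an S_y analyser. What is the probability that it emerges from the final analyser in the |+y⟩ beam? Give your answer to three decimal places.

0.042

First analyser (S_y): P(|-y⟩) = |⟨-y|ψ⟩|² = 1/6.
After stage 1 the state is |-y⟩; P(|-z⟩) = |⟨-z|-y⟩|² = 1/2.
After stage 2 the state is |-z⟩; P(|+y⟩) = |⟨+y|-z⟩|² = 1/2.
Joint probability = 1/6 × 1/2 × 1/2 = 0.042.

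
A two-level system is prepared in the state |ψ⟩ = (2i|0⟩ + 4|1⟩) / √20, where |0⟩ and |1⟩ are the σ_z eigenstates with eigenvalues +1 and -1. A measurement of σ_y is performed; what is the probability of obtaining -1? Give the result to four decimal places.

|-y⟩ = (|0⟩ - i|1⟩)/√2, so ⟨-y|ψ⟩ = (6i) / (√2·√20).
P = |6i|² / 40 = 36/40.

0.9000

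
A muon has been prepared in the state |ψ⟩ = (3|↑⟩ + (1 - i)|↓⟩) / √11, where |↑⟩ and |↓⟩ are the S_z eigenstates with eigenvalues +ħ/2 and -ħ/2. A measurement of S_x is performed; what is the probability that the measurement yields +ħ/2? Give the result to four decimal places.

0.7727

|+x⟩ = (|↑⟩ + |↓⟩)/√2, so ⟨+x|ψ⟩ = (4 - i) / (√2·√11).
P = |4 - i|² / 22 = 17/22.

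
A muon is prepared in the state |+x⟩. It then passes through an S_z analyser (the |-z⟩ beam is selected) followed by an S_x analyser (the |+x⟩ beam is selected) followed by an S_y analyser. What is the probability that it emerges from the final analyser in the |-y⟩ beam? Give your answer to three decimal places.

First analyser (S_z): from |+x⟩, P(|-z⟩) = 1/2.
After stage 1 the state is |-z⟩; P(|+x⟩) = |⟨+x|-z⟩|² = 1/2.
After stage 2 the state is |+x⟩; P(|-y⟩) = |⟨-y|+x⟩|² = 1/2.
Joint probability = 1/2 × 1/2 × 1/2 = 0.125.

0.125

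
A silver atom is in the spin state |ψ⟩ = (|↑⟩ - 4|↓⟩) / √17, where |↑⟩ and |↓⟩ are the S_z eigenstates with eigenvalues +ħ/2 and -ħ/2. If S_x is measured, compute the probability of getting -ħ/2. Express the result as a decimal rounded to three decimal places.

0.735

|-x⟩ = (|↑⟩ - |↓⟩)/√2, so ⟨-x|ψ⟩ = (5) / (√2·√17).
P = |5|² / 34 = 25/34.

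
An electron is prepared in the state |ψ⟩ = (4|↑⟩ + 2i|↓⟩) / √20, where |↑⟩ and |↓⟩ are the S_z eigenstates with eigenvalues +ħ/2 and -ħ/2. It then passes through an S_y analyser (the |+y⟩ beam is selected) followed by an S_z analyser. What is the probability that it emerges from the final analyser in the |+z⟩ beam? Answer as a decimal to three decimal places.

0.450

First analyser (S_y): P(|+y⟩) = |⟨+y|ψ⟩|² = 36/40.
After stage 1 the state is |+y⟩; P(|+z⟩) = |⟨+z|+y⟩|² = 1/2.
Joint probability = 36/40 × 1/2 = 0.450.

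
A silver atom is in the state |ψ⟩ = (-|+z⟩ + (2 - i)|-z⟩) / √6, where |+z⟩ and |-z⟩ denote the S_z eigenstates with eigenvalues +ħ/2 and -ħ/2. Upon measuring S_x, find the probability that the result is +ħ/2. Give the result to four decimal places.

0.1667

|+x⟩ = (|+z⟩ + |-z⟩)/√2, so ⟨+x|ψ⟩ = (1 - i) / (√2·√6).
P = |1 - i|² / 12 = 2/12.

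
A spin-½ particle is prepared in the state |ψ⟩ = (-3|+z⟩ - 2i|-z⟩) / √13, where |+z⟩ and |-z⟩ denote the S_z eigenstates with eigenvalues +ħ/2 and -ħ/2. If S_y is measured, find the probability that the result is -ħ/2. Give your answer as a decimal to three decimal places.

|-y⟩ = (|+z⟩ - i|-z⟩)/√2, so ⟨-y|ψ⟩ = (-1) / (√2·√13).
P = |-1|² / 26 = 1/26.

0.038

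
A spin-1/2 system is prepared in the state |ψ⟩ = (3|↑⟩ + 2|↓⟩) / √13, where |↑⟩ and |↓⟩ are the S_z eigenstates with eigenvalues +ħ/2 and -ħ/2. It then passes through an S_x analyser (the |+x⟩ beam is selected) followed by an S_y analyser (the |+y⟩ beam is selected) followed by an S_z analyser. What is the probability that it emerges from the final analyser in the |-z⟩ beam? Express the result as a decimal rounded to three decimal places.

First analyser (S_x): P(|+x⟩) = |⟨+x|ψ⟩|² = 25/26.
After stage 1 the state is |+x⟩; P(|+y⟩) = |⟨+y|+x⟩|² = 1/2.
After stage 2 the state is |+y⟩; P(|-z⟩) = |⟨-z|+y⟩|² = 1/2.
Joint probability = 25/26 × 1/2 × 1/2 = 0.240.

0.240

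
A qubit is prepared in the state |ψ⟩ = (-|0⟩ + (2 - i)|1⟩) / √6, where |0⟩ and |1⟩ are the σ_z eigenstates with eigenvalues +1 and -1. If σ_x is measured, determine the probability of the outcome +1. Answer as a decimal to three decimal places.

|+x⟩ = (|0⟩ + |1⟩)/√2, so ⟨+x|ψ⟩ = (1 - i) / (√2·√6).
P = |1 - i|² / 12 = 2/12.

0.167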